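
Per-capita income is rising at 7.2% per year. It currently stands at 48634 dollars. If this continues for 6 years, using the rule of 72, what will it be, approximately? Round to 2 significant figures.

It doubles every 72/7.2 ≈ 10.00 years, so 6 years is 0.60 doublings.
2^0.60 ≈ 1.52; 48634 × 1.52 ≈ 74000 dollars.

roughly 74000 dollars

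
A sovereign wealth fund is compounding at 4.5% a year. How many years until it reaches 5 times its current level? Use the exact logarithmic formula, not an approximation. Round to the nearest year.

t = ln(5) / ln(1 + 0.045) = 1.6094 / 0.044017 ≈ 36.56.
≈ 37 years.

37 years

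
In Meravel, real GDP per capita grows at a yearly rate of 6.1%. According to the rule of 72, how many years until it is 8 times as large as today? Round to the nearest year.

roughly 35 years

At 6.1% it doubles every 72/6.1 ≈ 11.80 years.
8× is 3 doublings, so 3 × 11.80 ≈ 35 years.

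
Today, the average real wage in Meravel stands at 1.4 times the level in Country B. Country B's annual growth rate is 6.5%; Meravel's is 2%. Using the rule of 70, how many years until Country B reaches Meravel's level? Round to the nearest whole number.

Country B gains on Meravel at 6.5% − 2% = 4.5 points a year.
At that relative rate the gap halves every 70/4.5 ≈ 15.56 years.
A 1.4 times gap takes log₂(1.4) ≈ 0.49 halvings to close: 0.49 × 15.56 ≈ 8 years.

roughly 8 years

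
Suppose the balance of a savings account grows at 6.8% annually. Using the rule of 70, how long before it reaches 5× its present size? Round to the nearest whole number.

about 24 years

Doubling time ≈ 70/6.8 = 10.29 years.
Reaching 5× takes log₂(5) ≈ 2.32 doublings.
2.32 × 10.29 ≈ 24 years.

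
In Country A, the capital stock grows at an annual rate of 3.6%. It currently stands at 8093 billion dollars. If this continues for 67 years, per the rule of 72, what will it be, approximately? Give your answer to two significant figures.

around 83000 billion dollars

It doubles every 72/3.6 ≈ 20.00 years, so 67 years is 3.35 doublings.
2^3.35 ≈ 10.20; 8093 × 10.20 ≈ 83000 billion dollars.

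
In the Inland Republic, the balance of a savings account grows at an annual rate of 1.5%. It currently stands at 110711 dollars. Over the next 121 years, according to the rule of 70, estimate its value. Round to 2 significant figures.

It doubles every 70/1.5 ≈ 46.67 years, so 121 years is 2.59 doublings.
2^2.59 ≈ 6.02; 110711 × 6.02 ≈ 670000 dollars.

≈ 670000 dollars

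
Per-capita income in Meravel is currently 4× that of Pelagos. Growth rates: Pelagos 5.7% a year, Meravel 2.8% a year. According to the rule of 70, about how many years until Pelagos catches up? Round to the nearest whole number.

approximately 48 years

What matters is the difference: 2.9 pp.
Rule of 70 on the gap: the ratio halves every 70/2.9 ≈ 24.14 years.
A 4× gap closes after 2 halvings: 2 × 24.14 ≈ 48 years.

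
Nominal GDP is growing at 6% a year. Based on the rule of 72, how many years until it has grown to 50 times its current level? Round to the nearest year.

approximately 68 years

At 6% it doubles every 72/6 ≈ 12.00 years.
50× is log₂ 50 ≈ 5.64 doublings, so ≈ 5.64 × 12.00 = 68 years.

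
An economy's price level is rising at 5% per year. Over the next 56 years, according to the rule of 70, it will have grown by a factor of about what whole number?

70/5 ≈ 14.00 years per doubling.
56 years fits 4 doublings: 2^4 = 16.

16 times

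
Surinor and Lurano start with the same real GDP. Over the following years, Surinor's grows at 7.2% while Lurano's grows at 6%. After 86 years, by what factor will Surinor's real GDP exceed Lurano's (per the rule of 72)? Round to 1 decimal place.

Only the 1.2-point difference matters.
72/1.2 ≈ 60.00 years per doubling of the ratio; 86 years gives 1.43 doublings, so ≈ 2.7×.

roughly 2.7 times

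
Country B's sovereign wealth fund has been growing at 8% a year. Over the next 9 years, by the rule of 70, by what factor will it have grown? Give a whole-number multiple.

Doubling time ≈ 70/8 = 8.75 years.
9/8.75 ≈ 1 doubling, so about 2^1 = 2×.

around 2 times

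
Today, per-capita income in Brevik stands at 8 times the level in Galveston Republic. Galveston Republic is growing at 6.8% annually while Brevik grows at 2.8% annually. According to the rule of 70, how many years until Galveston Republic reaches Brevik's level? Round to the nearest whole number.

What matters is the difference: 4 pp.
Rule of 70 on the gap: the ratio halves every 70/4 ≈ 17.50 years.
An 8 times gap closes after 3 halvings: 3 × 17.50 ≈ 53 years.

53 years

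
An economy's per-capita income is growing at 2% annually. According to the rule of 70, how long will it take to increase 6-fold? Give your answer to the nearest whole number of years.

One doubling takes 70/2 = 35.00 years.
6× is log₂ 6 ≈ 2.58 doublings, so ≈ 2.58 × 35.00 = 90 years.

around 90 years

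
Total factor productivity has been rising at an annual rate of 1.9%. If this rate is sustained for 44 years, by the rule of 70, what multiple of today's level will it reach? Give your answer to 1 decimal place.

around 2.3 times

Doubles every ≈ 36.84 years (70/1.9).
44 years is 1.19 doublings; 2^1.19 ≈ 2.3×.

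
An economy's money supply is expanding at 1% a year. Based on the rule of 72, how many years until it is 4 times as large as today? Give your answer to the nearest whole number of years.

At 1% it doubles every 72/1 ≈ 72.00 years.
Getting to 4× needs 2 doublings: 2 × 72.00 ≈ 144 years.

144 years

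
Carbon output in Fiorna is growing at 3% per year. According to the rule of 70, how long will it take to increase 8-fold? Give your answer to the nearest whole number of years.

70 years

Doubling time ≈ 70/3 = 23.33 years.
8× is 3 doublings, so 3 × 23.33 ≈ 70 years.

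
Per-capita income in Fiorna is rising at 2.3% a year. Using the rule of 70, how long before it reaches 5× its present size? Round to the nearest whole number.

At 2.3% it doubles every 70/2.3 ≈ 30.43 years.
5× is log₂ 5 ≈ 2.32 doublings, so ≈ 2.32 × 30.43 = 71 years.

roughly 71 years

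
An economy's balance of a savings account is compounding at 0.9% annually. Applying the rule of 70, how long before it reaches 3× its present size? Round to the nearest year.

At 0.9% it doubles every 70/0.9 ≈ 77.78 years.
Reaching 3× takes log₂(3) ≈ 1.58 doublings.
1.58 × 77.78 ≈ 123 years.

roughly 123 years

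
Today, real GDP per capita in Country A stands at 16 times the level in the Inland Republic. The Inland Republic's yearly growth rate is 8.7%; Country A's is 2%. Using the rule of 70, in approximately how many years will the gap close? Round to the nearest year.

roughly 42 years

The growth-rate gap is 8.7% − 2% = 6.7 percentage points.
So the ratio between them halves every 70/6.7 ≈ 10.45 years.
A 16 times gap closes after 4 halvings: 4 × 10.45 ≈ 42 years.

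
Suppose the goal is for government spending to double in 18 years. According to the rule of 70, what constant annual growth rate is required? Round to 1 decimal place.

approximately 3.9%

70 / 18 ≈ 3.89, so about 3.9% annually.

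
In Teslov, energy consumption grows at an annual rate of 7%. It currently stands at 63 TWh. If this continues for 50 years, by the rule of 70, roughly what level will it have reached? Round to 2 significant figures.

Doubling time ≈ 70/7 = 10.00 years.
50 years is 50/10.00 ≈ 5.00 doublings, a factor of 2^5.00 ≈ 32.00.
63 × 32.00 ≈ 2000 TWh.

2000 TWh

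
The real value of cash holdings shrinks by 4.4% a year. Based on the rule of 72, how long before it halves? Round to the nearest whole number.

Halving time ≈ 72 / 4.4 = 16.36 → 16 years.

around 16 years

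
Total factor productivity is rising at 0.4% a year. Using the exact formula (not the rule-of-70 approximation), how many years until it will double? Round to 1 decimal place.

173.6 years

t = ln(2) / ln(1 + 0.004) = 0.6931 / 0.003992 ≈ 173.62.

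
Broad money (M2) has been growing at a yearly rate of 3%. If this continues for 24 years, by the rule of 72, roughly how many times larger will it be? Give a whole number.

roughly 2 times

At 3% one doubling takes ≈ 24.00 years; 24 years is 1 of them, so ×2.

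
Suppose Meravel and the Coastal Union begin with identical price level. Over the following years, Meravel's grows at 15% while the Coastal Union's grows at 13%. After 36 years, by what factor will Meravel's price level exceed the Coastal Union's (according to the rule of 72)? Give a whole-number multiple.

approximately 2 times

Only the 2-point difference matters.
72/2 ≈ 36.00 years per doubling of the ratio; 36 years gives 1.00 doublings, so ≈ 2×.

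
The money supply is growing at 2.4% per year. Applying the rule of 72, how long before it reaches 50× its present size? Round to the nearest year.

roughly 169 years

At 2.4% it doubles every 72/2.4 ≈ 30.00 years.
Reaching 50× takes log₂(50) ≈ 5.64 doublings.
5.64 × 30.00 ≈ 169 years.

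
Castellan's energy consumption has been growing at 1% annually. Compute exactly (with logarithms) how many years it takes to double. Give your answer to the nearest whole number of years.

70 years

t = ln(2) / ln(1 + 0.01) = 0.6931 / 0.009950 ≈ 69.66.
≈ 70 years.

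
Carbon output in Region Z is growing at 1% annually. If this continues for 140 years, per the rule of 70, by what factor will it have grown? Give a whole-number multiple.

Doubling time ≈ 70/1 = 70.00 years.
140/70.00 ≈ 2 doublings, so about 2^2 = 4×.

roughly 4 times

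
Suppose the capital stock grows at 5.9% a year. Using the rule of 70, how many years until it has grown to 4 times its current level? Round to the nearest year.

24 years

One doubling takes 70/5.9 = 11.86 years.
4× is 2 doublings, so 2 × 11.86 ≈ 24 years.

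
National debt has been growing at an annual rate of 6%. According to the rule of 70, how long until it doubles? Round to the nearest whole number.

approximately 12 years

Doubling time ≈ 70 / 6 = 11.67 years.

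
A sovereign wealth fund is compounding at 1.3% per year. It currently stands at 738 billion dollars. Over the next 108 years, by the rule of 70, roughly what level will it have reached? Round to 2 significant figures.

roughly 3000 billion dollars

It doubles every 70/1.3 ≈ 53.85 years, so 108 years is 2.01 doublings.
2^2.01 ≈ 4.03; 738 × 4.03 ≈ 3000 billion dollars.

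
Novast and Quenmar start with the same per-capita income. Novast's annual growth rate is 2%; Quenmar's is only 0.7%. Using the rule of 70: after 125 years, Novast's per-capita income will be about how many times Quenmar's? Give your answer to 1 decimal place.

approximately 5.0 times

Rate gap = 2% − 0.7% = 1.3 points.
The ratio doubles every 70/1.3 ≈ 53.85 years.
125/53.85 ≈ 2.32 doublings → ratio ≈ 2^2.32 ≈ 5.0.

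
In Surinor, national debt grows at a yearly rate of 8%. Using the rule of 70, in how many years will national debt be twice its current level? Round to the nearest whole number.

At 8%, doubling takes about 70/8 = 8.75 years.

about 9 years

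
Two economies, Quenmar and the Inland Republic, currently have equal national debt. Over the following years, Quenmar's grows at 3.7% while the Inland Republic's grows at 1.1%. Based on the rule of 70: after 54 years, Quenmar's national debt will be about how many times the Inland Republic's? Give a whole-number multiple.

Rate gap = 3.7% − 1.1% = 2.6 points.
The ratio doubles every 70/2.6 ≈ 26.92 years.
54/26.92 ≈ 2.01 doublings → ratio ≈ 2^2.01 ≈ 4.

about 4 times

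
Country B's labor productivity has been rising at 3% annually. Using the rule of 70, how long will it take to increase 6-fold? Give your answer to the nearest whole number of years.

Doubling time ≈ 70/3 = 23.33 years.
Reaching 6× takes log₂(6) ≈ 2.58 doublings.
2.58 × 23.33 ≈ 60 years.

approximately 60 years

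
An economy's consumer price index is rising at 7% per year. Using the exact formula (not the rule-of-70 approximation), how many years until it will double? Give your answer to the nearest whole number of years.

t = ln(2) / ln(1 + 0.07) = 0.6931 / 0.067659 ≈ 10.24.
≈ 10 years.

10 years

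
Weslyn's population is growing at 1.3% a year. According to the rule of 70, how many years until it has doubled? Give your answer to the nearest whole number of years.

roughly 54 years

At 1.3%, doubling takes about 70/1.3 = 53.85 years.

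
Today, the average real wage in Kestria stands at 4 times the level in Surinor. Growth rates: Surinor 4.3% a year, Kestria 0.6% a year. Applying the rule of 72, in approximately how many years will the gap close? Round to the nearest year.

The growth-rate gap is 4.3% − 0.6% = 3.7 percentage points.
So the ratio between them halves every 72/3.7 ≈ 19.46 years.
A 4 times gap closes after 2 halvings: 2 × 19.46 ≈ 39 years.

approximately 39 years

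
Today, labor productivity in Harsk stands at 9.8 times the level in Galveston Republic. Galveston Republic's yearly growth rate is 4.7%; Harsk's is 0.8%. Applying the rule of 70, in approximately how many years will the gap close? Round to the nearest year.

approximately 59 years

Galveston Republic gains on Harsk at 4.7% − 0.8% = 3.9 points a year.
At that relative rate the gap halves every 70/3.9 ≈ 17.95 years.
A 9.8 times gap takes log₂(9.8) ≈ 3.29 halvings to close: 3.29 × 17.95 ≈ 59 years.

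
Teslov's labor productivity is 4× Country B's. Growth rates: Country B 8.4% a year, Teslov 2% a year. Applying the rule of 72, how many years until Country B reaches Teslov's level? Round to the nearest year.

Country B gains on Teslov at 8.4% − 2% = 6.4 points a year.
At that relative rate the gap halves every 72/6.4 ≈ 11.25 years.
A 4× gap closes after 2 halvings: 2 × 11.25 ≈ 23 years.

≈ 23 years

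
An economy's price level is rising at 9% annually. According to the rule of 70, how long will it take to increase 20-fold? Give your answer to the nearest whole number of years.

At 9% it doubles every 70/9 ≈ 7.78 years.
Reaching 20× takes log₂(20) ≈ 4.32 doublings.
4.32 × 7.78 ≈ 34 years.

about 34 years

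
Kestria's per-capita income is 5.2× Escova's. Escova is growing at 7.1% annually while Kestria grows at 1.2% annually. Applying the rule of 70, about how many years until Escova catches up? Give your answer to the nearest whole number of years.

Escova gains on Kestria at 7.1% − 1.2% = 5.9 points a year.
At that relative rate the gap halves every 70/5.9 ≈ 11.86 years.
A 5.2× gap takes log₂(5.2) ≈ 2.38 halvings to close: 2.38 × 11.86 ≈ 28 years.

roughly 28 years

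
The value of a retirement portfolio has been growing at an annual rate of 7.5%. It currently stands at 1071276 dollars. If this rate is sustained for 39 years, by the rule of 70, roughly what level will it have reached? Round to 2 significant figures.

Doubling time ≈ 70/7.5 = 9.33 years.
39 years is 39/9.33 ≈ 4.18 doublings, a factor of 2^4.18 ≈ 18.13.
1071276 × 18.13 ≈ 19000000 dollars.

around 19000000 dollars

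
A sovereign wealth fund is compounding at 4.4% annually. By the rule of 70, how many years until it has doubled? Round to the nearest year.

70/4.4 ≈ 15.91, so it doubles roughly every 16 years.

about 16 years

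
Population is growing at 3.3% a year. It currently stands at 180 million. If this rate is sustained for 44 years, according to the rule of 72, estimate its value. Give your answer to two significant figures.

It doubles every 72/3.3 ≈ 21.82 years, so 44 years is 2.02 doublings.
2^2.02 ≈ 4.06; 180 × 4.06 ≈ 730 million.

about 730 million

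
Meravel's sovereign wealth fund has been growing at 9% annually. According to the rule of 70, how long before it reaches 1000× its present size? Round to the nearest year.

approximately 78 years

At 9% it doubles every 70/9 ≈ 7.78 years.
1000× is log₂ 1000 ≈ 9.97 doublings, so ≈ 9.97 × 7.78 = 78 years.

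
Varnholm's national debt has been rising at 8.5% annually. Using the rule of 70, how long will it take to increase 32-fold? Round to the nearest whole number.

roughly 41 years

At 8.5% it doubles every 70/8.5 ≈ 8.24 years.
32 = 2^5, so 5 doublings → 41 years.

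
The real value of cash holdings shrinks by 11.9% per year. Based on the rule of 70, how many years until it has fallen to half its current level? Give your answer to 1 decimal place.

Halving time ≈ 70 / 11.9 = 5.88 → 5.9 years.

around 5.9 years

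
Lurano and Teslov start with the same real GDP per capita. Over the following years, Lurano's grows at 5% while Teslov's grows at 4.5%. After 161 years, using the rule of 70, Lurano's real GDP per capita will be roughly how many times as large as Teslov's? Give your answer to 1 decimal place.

roughly 2.2 times

Only the 0.5-point difference matters.
70/0.5 ≈ 140.00 years per doubling of the ratio; 161 years gives 1.15 doublings, so ≈ 2.2×.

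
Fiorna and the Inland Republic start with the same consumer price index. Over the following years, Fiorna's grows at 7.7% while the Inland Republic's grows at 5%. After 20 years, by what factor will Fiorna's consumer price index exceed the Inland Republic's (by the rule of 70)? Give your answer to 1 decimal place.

around 1.7 times

Only the 2.7-point difference matters.
70/2.7 ≈ 25.93 years per doubling of the ratio; 20 years gives 0.77 doublings, so ≈ 1.7×.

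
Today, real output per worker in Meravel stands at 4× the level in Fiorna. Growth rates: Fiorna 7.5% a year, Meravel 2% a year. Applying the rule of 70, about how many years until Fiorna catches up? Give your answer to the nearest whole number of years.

The growth-rate gap is 7.5% − 2% = 5.5 percentage points.
So the ratio between them halves every 70/5.5 ≈ 12.73 years.
A 4× gap closes after 2 halvings: 2 × 12.73 ≈ 25 years.

roughly 25 years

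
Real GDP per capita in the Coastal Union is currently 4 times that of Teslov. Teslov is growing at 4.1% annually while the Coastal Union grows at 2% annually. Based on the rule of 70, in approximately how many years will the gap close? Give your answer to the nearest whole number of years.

around 67 years

What matters is the difference: 2.1 pp.
Rule of 70 on the gap: the ratio halves every 70/2.1 ≈ 33.33 years.
A 4 times gap closes after 2 halvings: 2 × 33.33 ≈ 67 years.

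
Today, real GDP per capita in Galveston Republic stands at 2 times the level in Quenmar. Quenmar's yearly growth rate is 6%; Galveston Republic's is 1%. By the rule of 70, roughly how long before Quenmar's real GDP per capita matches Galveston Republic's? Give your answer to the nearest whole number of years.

approximately 14 years

What matters is the difference: 5 pp.
Rule of 70 on the gap: the ratio halves every 70/5 ≈ 14.00 years.
A 2 times gap closes after 1 halving: 1 × 14.00 ≈ 14 years.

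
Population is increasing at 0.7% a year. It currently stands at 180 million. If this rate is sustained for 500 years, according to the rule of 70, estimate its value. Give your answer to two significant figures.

Doubling time ≈ 70/0.7 = 100.00 years.
500 years is 500/100.00 ≈ 5.00 doublings, a factor of 2^5.00 ≈ 32.00.
180 × 32.00 ≈ 5800 million.

≈ 5800 million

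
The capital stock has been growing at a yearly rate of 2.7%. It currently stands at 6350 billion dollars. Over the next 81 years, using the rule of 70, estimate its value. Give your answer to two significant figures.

Doubling time ≈ 70/2.7 = 25.93 years.
81 years is 81/25.93 ≈ 3.12 doublings, a factor of 2^3.12 ≈ 8.69.
6350 × 8.69 ≈ 55000 billion dollars.

≈ 55000 billion dollars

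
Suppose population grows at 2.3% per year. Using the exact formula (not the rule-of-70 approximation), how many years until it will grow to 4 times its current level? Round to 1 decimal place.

61.0 years

t = ln(4) / ln(1 + 0.023) = 1.3863 / 0.022739 ≈ 60.97.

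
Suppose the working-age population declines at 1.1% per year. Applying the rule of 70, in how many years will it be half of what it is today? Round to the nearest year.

The rule works in reverse for decay: 70/1.1 ≈ 63.64 years to halve.

roughly 64 years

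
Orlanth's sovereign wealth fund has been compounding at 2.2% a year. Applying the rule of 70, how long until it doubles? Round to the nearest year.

70/2.2 ≈ 31.82, so it doubles roughly every 32 years.

about 32 years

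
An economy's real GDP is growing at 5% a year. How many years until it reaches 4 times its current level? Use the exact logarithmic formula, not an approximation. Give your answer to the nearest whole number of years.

t = ln(4) / ln(1 + 0.05) = 1.3863 / 0.048790 ≈ 28.41.
≈ 28 years.

28 years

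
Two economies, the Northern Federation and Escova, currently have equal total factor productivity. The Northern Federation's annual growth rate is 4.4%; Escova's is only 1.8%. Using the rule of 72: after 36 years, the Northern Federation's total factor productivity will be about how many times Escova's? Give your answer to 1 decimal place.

Only the 2.6-point difference matters.
72/2.6 ≈ 27.69 years per doubling of the ratio; 36 years gives 1.30 doublings, so ≈ 2.5×.

about 2.5 times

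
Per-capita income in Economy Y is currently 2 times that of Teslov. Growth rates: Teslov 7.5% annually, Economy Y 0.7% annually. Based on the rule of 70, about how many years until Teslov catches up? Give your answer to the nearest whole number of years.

≈ 10 years

The growth-rate gap is 7.5% − 0.7% = 6.8 percentage points.
So the ratio between them halves every 70/6.8 ≈ 10.29 years.
A 2 times gap closes after 1 halving: 1 × 10.29 ≈ 10 years.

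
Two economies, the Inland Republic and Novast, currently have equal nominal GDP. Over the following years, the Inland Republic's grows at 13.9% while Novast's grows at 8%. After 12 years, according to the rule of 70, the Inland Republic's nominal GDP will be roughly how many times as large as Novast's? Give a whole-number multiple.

roughly 2 times

the Inland Republic pulls ahead at 5.9 pp per year, so the ratio doubles every 70/5.9 ≈ 11.86 years.
In 12 years that's 1.01 doublings: 2^1.01 ≈ 2.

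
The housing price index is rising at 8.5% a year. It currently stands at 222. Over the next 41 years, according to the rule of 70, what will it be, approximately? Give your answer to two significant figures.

roughly 7000

It doubles every 70/8.5 ≈ 8.24 years, so 41 years is 4.98 doublings.
2^4.98 ≈ 31.56; 222 × 31.56 ≈ 7000.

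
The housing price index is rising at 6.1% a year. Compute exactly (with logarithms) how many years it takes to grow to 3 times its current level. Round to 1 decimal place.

t = ln(3) / ln(1 + 0.061) = 1.0986 / 0.059212 ≈ 18.55.

18.6 years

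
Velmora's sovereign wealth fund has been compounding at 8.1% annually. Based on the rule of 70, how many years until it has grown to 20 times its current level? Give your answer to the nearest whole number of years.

roughly 37 years

One doubling takes 70/8.1 = 8.64 years.
20× is log₂ 20 ≈ 4.32 doublings, so ≈ 4.32 × 8.64 = 37 years.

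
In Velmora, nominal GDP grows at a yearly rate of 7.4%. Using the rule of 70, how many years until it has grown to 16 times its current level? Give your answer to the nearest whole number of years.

At 7.4% it doubles every 70/7.4 ≈ 9.46 years.
16× is 4 doublings, so 4 × 9.46 ≈ 38 years.

about 38 years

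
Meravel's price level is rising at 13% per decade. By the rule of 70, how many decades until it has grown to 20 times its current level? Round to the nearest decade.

Doubling time ≈ 70/13 = 5.38 decades.
Reaching 20× takes log₂(20) ≈ 4.32 doublings.
4.32 × 5.38 ≈ 23 decades.

23 decades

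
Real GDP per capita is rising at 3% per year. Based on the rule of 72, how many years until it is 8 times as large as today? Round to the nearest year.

72 years

At 3% it doubles every 72/3 ≈ 24.00 years.
8 = 2^3, so 3 doublings → 72 years.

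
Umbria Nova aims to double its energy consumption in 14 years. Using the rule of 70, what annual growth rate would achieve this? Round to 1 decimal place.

70 / 14 ≈ 5.00, so about 5.0% annually.

approximately 5.0% annually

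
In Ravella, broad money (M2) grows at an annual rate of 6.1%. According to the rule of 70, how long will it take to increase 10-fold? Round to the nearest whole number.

One doubling takes 70/6.1 = 11.48 years.
Reaching 10× takes log₂(10) ≈ 3.32 doublings.
3.32 × 11.48 ≈ 38 years.

around 38 years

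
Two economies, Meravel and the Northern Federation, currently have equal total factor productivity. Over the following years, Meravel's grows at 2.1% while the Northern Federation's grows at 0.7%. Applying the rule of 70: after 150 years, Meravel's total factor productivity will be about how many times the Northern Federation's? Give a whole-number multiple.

around 8 times

Meravel pulls ahead at 1.4 pp per year, so the ratio doubles every 70/1.4 ≈ 50.00 years.
In 150 years that's 3.00 doublings: 2^3.00 ≈ 8.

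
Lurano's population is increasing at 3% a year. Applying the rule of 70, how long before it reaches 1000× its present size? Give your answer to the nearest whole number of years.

One doubling takes 70/3 = 23.33 years.
1000× is log₂ 1000 ≈ 9.97 doublings, so ≈ 9.97 × 23.33 = 233 years.

233 years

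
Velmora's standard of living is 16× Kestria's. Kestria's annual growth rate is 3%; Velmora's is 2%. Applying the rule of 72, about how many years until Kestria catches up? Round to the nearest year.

roughly 288 years

Kestria gains on Velmora at 3% − 2% = 1 point a year.
At that relative rate the gap halves every 72/1 ≈ 72.00 years.
A 16× gap closes after 4 halvings: 4 × 72.00 ≈ 288 years.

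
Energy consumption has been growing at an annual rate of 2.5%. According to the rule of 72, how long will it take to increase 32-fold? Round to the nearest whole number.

At 2.5% it doubles every 72/2.5 ≈ 28.80 years.
Getting to 32× needs 5 doublings: 5 × 28.80 ≈ 144 years.

≈ 144 years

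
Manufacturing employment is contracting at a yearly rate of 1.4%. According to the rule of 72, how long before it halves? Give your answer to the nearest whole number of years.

Halving time ≈ 72 / 1.4 = 51.43 → 51 years.

around 51 years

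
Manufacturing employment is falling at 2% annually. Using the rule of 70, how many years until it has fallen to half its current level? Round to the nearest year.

Falling at 2%, it halves about every 70/2 = 35.00 years.

35 years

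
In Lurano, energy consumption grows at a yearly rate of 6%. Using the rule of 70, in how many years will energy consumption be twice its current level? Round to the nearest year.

Doubling time ≈ 70 / 6 = 11.67 years.

12 years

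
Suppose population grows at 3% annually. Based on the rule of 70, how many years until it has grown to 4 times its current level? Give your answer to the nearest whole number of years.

approximately 47 years

One doubling takes 70/3 = 23.33 years.
4 = 2^2, so 2 doublings → 47 years.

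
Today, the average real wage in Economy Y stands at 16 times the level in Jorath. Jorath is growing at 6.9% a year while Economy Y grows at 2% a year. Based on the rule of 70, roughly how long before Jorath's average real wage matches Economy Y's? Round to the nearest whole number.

approximately 57 years

The growth-rate gap is 6.9% − 2% = 4.9 percentage points.
So the ratio between them halves every 70/4.9 ≈ 14.29 years.
A 16 times gap closes after 4 halvings: 4 × 14.29 ≈ 57 years.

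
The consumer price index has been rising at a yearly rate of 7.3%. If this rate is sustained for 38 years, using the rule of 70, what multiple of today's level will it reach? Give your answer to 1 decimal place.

Doubles every ≈ 9.59 years (70/7.3).
38 years is 3.96 doublings; 2^3.96 ≈ 15.6×.

around 15.6 times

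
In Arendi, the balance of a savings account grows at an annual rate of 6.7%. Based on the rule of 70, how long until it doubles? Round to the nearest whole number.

70/6.7 ≈ 10.45, so it doubles roughly every 10 years.

about 10 years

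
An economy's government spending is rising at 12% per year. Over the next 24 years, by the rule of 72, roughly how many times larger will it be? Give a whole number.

Doubling time ≈ 72/12 = 6.00 years.
24/6.00 ≈ 4 doublings, so about 2^4 = 16×.

approximately 16 times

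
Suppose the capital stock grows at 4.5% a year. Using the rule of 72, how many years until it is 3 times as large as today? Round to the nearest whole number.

roughly 25 years

Doubling time ≈ 72/4.5 = 16.00 years.
3× is log₂ 3 ≈ 1.58 doublings, so ≈ 1.58 × 16.00 = 25 years.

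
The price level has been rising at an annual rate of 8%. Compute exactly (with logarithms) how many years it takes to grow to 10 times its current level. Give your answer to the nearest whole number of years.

t = ln(10) / ln(1 + 0.08) = 2.3026 / 0.076961 ≈ 29.92.
≈ 30 years.

30 years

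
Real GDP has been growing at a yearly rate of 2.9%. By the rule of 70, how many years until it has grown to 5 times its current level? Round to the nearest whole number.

≈ 56 years

At 2.9% it doubles every 70/2.9 ≈ 24.14 years.
Reaching 5× takes log₂(5) ≈ 2.32 doublings.
2.32 × 24.14 ≈ 56 years.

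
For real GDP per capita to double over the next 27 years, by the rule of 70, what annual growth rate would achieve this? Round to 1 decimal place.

2.6%

70 / 27 ≈ 2.59, so about 2.6% annually.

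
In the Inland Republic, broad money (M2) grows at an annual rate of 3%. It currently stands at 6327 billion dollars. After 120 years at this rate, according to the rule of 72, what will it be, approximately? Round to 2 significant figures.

around 200000 billion dollars

It doubles every 72/3 ≈ 24.00 years, so 120 years is 5.00 doublings.
2^5.00 ≈ 32.00; 6327 × 32.00 ≈ 200000 billion dollars.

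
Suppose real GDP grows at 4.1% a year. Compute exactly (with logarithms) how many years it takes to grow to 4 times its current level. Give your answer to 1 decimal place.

t = ln(4) / ln(1 + 0.041) = 1.3863 / 0.040182 ≈ 34.50.

34.5 years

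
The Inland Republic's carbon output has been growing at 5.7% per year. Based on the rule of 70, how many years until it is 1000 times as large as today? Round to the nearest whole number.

One doubling takes 70/5.7 = 12.28 years.
Reaching 1000× takes log₂(1000) ≈ 9.97 doublings.
9.97 × 12.28 ≈ 122 years.

≈ 122 years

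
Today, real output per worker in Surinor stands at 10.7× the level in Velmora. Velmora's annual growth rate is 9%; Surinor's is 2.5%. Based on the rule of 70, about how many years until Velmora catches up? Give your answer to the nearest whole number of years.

37 years

The growth-rate gap is 9% − 2.5% = 6.5 percentage points.
So the ratio between them halves every 70/6.5 ≈ 10.77 years.
A 10.7× gap takes log₂(10.7) ≈ 3.42 halvings to close: 3.42 × 10.77 ≈ 37 years.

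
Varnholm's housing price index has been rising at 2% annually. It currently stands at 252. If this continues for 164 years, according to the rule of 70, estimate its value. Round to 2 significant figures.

≈ 6500

It doubles every 70/2 ≈ 35.00 years, so 164 years is 4.69 doublings.
2^4.69 ≈ 25.81; 252 × 25.81 ≈ 6500.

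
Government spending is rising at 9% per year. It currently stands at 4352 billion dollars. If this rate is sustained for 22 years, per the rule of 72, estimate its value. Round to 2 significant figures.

≈ 29000 billion dollars

It doubles every 72/9 ≈ 8.00 years, so 22 years is 2.75 doublings.
2^2.75 ≈ 6.73; 4352 × 6.73 ≈ 29000 billion dollars.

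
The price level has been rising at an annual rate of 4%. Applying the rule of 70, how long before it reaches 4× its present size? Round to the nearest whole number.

At 4% it doubles every 70/4 ≈ 17.50 years.
4× is 2 doublings, so 2 × 17.50 ≈ 35 years.

roughly 35 years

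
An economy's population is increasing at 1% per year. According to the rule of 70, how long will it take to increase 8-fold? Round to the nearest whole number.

One doubling takes 70/1 = 70.00 years.
Getting to 8× needs 3 doublings: 3 × 70.00 ≈ 210 years.

approximately 210 years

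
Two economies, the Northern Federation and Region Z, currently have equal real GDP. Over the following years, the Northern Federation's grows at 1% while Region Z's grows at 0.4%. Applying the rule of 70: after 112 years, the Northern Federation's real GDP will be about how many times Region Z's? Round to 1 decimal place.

Rate gap = 1% − 0.4% = 0.6 points.
The ratio doubles every 70/0.6 ≈ 116.67 years.
112/116.67 ≈ 0.96 doublings → ratio ≈ 2^0.96 ≈ 1.9.

≈ 1.9 times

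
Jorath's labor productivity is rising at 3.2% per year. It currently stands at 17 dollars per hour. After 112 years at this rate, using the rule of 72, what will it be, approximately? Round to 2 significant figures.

around 540 dollars per hour

It doubles every 72/3.2 ≈ 22.50 years, so 112 years is 4.98 doublings.
2^4.98 ≈ 31.56; 17 × 31.56 ≈ 540 dollars per hour.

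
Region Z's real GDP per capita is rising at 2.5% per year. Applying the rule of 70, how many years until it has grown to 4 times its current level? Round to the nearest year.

≈ 56 years

Doubling time ≈ 70/2.5 = 28.00 years.
4 = 2^2, so 2 doublings → 56 years.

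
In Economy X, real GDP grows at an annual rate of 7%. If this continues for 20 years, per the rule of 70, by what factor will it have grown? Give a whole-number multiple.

At 7% one doubling takes ≈ 10.00 years; 20 years is 2 of them, so ×4.

approximately 4 times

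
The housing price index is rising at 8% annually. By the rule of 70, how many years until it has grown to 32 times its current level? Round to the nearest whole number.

around 44 years

At 8% it doubles every 70/8 ≈ 8.75 years.
32 = 2^5, so 5 doublings → 44 years.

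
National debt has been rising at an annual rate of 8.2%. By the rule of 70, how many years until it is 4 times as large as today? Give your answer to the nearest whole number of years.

17 years

At 8.2% it doubles every 70/8.2 ≈ 8.54 years.
4 = 2^2, so 2 doublings → 17 years.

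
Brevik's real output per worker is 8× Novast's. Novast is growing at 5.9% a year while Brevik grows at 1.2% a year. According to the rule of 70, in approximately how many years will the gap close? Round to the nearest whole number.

about 45 years

Novast gains on Brevik at 5.9% − 1.2% = 4.7 points a year.
At that relative rate the gap halves every 70/4.7 ≈ 14.89 years.
An 8× gap closes after 3 halvings: 3 × 14.89 ≈ 45 years.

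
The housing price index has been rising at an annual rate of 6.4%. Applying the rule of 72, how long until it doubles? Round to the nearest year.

11 years

72/6.4 ≈ 11.25, so it doubles roughly every 11 years.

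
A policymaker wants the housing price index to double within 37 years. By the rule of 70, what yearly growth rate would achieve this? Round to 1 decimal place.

approximately 1.9%

70 / 37 ≈ 1.89, so about 1.9% per year.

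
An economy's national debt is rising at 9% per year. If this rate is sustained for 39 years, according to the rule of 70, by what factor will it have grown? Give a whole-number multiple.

At 9% one doubling takes ≈ 7.78 years; 39 years is 5 of them, so ×32.

roughly 32 times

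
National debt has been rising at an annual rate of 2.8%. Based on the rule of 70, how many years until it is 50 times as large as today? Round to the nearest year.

141 years

Doubling time ≈ 70/2.8 = 25.00 years.
Reaching 50× takes log₂(50) ≈ 5.64 doublings.
5.64 × 25.00 ≈ 141 years.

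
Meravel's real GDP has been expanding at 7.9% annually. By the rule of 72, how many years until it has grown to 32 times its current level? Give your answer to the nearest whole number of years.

46 years

One doubling takes 72/7.9 = 9.11 years.
Getting to 32× needs 5 doublings: 5 × 9.11 ≈ 46 years.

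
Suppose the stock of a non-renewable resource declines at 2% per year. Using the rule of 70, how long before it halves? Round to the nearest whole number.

Halving time ≈ 70 / 2 = 35.00 → 35 years.

about 35 years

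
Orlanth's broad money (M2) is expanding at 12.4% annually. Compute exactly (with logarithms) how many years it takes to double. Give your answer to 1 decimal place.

5.9 years

t = ln(2) / ln(1 + 0.124) = 0.6931 / 0.116894 ≈ 5.93.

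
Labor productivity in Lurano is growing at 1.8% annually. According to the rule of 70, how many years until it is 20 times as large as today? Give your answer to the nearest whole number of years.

Doubling time ≈ 70/1.8 = 38.89 years.
Reaching 20× takes log₂(20) ≈ 4.32 doublings.
4.32 × 38.89 ≈ 168 years.

168 years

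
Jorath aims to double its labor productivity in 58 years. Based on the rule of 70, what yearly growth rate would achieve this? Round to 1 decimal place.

around 1.2% per year

70 / 58 ≈ 1.21, so about 1.2% per year.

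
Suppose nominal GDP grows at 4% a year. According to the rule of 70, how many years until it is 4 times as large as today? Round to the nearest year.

One doubling takes 70/4 = 17.50 years.
Getting to 4× needs 2 doublings: 2 × 17.50 ≈ 35 years.

about 35 years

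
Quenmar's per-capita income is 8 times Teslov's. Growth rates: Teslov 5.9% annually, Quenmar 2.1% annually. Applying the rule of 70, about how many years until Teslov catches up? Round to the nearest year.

The growth-rate gap is 5.9% − 2.1% = 3.8 percentage points.
So the ratio between them halves every 70/3.8 ≈ 18.42 years.
An 8 times gap closes after 3 halvings: 3 × 18.42 ≈ 55 years.

around 55 years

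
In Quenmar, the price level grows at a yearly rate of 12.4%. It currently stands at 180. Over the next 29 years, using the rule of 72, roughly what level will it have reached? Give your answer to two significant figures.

roughly 5700

It doubles every 72/12.4 ≈ 5.81 years, so 29 years is 4.99 doublings.
2^4.99 ≈ 31.78; 180 × 31.78 ≈ 5700.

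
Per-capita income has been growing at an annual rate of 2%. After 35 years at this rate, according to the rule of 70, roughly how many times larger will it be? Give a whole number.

2 times

Doubling time ≈ 70/2 = 35.00 years.
35/35.00 ≈ 1 doubling, so about 2^1 = 2×.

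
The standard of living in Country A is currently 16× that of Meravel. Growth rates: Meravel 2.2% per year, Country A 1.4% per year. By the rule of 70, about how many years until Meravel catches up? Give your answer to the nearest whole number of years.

around 350 years

What matters is the difference: 0.8 pp.
Rule of 70 on the gap: the ratio halves every 70/0.8 ≈ 87.50 years.
A 16× gap closes after 4 halvings: 4 × 87.50 ≈ 350 years.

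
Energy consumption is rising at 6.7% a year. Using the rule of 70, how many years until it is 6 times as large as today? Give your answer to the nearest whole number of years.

At 6.7% it doubles every 70/6.7 ≈ 10.45 years.
Reaching 6× takes log₂(6) ≈ 2.58 doublings.
2.58 × 10.45 ≈ 27 years.

roughly 27 years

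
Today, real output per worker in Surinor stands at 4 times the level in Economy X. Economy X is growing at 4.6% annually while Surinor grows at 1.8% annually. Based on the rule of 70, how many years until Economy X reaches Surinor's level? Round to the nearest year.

The growth-rate gap is 4.6% − 1.8% = 2.8 percentage points.
So the ratio between them halves every 70/2.8 ≈ 25.00 years.
A 4 times gap closes after 2 halvings: 2 × 25.00 ≈ 50 years.

approximately 50 years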